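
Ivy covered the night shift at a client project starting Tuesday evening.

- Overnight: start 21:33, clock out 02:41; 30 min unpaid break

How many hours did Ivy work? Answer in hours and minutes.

4 h 38 min

Overnight: 21:33 → midnight = 2 h 27 min; midnight → 02:41 = 2 h 41 min; span 5 h 8 min; less 30 min break → 4 h 38 min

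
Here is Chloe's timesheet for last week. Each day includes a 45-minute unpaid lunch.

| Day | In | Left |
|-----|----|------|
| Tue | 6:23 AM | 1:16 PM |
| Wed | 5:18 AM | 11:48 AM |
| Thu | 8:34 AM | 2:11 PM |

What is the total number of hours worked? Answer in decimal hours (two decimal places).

Tue: 6:23 AM–1:16 PM = 6 h 53 min; less 45 min break → 6 h 8 min
Wed: 5:18 AM–11:48 AM = 6 h 30 min; less 45 min break → 5 h 45 min
Thu: 8:34 AM–2:11 PM = 5 h 37 min; less 45 min break → 4 h 52 min
Total: 6 h 8 min + 5 h 45 min + 4 h 52 min = 16 h 45 min.

16.75 hours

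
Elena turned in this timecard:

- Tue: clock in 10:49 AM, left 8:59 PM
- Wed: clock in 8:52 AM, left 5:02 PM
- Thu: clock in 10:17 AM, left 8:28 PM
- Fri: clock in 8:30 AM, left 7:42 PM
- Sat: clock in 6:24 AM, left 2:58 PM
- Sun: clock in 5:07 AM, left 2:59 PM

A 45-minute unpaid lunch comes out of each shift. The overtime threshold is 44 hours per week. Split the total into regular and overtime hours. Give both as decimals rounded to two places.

Regular 44.00 hours, overtime 9.65 hours

Tue: 10:49 AM–8:59 PM = 10 h 10 min; less 45 min break → 9 h 25 min
Wed: 8:52 AM–5:02 PM = 8 h 10 min; less 45 min break → 7 h 25 min
Thu: 10:17 AM–8:28 PM = 10 h 11 min; less 45 min break → 9 h 26 min
Fri: 8:30 AM–7:42 PM = 11 h 12 min; less 45 min break → 10 h 27 min
Sat: 6:24 AM–2:58 PM = 8 h 34 min; less 45 min break → 7 h 49 min
Sun: 5:07 AM–2:59 PM = 9 h 52 min; less 45 min break → 9 h 7 min
Total worked: 53 h 39 min = 53.65 h.
Threshold 44 h → overtime 9 h 39 min, regular 44 h 0 min.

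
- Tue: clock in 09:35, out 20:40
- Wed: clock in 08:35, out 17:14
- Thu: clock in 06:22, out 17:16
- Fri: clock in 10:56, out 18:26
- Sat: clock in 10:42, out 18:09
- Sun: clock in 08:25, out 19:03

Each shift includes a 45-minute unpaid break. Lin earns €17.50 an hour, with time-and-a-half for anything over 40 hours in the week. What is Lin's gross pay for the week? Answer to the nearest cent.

Tue: 09:35–20:40 = 11 h 5 min; less 45 min break → 10 h 20 min
Wed: 08:35–17:14 = 8 h 39 min; less 45 min break → 7 h 54 min
Thu: 06:22–17:16 = 10 h 54 min; less 45 min break → 10 h 9 min
Fri: 10:56–18:26 = 7 h 30 min; less 45 min break → 6 h 45 min
Sat: 10:42–18:09 = 7 h 27 min; less 45 min break → 6 h 42 min
Sun: 08:25–19:03 = 10 h 38 min; less 45 min break → 9 h 53 min
Total worked: 51 h 43 min = 3103 min.
Regular 40 h 0 min = 2400 min at €17.50/h; overtime 11 h 43 min = 703 min at €26.25/h.
Pay = (2400 × €17.50 + 703 × €26.25) ÷ 60 = €1007.56.

€1007.56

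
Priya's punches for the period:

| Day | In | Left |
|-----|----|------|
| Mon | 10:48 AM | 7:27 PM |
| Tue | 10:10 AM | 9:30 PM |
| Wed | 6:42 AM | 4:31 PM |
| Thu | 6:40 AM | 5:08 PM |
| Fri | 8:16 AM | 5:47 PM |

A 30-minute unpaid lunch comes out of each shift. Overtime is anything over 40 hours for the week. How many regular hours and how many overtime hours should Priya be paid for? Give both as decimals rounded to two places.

Mon: 10:48 AM–7:27 PM = 8 h 39 min; less 30 min break → 8 h 9 min
Tue: 10:10 AM–9:30 PM = 11 h 20 min; less 30 min break → 10 h 50 min
Wed: 6:42 AM–4:31 PM = 9 h 49 min; less 30 min break → 9 h 19 min
Thu: 6:40 AM–5:08 PM = 10 h 28 min; less 30 min break → 9 h 58 min
Fri: 8:16 AM–5:47 PM = 9 h 31 min; less 30 min break → 9 h 1 min
Total worked: 47 h 17 min = 47.28 h.
Threshold 40 h → overtime 7 h 17 min, regular 40 h 0 min.

Regular 40.00 hours, overtime 7.28 hours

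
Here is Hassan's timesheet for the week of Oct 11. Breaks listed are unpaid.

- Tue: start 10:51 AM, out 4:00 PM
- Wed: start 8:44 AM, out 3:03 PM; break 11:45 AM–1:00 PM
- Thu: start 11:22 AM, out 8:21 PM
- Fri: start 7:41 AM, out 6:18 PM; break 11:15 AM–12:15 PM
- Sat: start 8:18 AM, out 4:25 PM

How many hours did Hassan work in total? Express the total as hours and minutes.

36 h 56 min

Tue: 10:51 AM–4:00 PM = 5 h 9 min
Wed: 8:44 AM–3:03 PM = 6 h 19 min; less 75 min break → 5 h 4 min
Thu: 11:22 AM–8:21 PM = 8 h 59 min
Fri: 7:41 AM–6:18 PM = 10 h 37 min; less 60 min break → 9 h 37 min
Sat: 8:18 AM–4:25 PM = 8 h 7 min
Total: 5 h 9 min + 5 h 4 min + 8 h 59 min + 9 h 37 min + 8 h 7 min = 36 h 56 min.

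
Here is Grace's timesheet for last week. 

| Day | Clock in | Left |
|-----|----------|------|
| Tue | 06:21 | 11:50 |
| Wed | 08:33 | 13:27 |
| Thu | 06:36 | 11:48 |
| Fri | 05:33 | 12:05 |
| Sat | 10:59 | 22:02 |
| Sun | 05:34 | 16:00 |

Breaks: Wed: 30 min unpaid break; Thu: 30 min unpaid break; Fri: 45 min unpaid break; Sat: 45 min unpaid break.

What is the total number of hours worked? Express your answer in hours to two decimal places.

41.10 hours

Tue: 06:21–11:50 = 5 h 29 min
Wed: 08:33–13:27 = 4 h 54 min; less 30 min break → 4 h 24 min
Thu: 06:36–11:48 = 5 h 12 min; less 30 min break → 4 h 42 min
Fri: 05:33–12:05 = 6 h 32 min; less 45 min break → 5 h 47 min
Sat: 10:59–22:02 = 11 h 3 min; less 45 min break → 10 h 18 min
Sun: 05:34–16:00 = 10 h 26 min
Total: 5 h 29 min + 4 h 24 min + 4 h 42 min + 5 h 47 min + 10 h 18 min + 10 h 26 min = 41 h 6 min.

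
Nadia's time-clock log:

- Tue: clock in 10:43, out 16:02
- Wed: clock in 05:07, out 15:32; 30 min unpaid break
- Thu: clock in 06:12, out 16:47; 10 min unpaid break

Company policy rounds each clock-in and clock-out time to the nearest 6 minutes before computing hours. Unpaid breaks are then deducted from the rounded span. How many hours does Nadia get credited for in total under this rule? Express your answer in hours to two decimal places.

Tue: in 10:43→10:42, out 16:02→16:00; 5 h 18 min
Wed: in 05:07→05:06, out 15:32→15:30; 10 h 24 min − 30 min = 9 h 54 min
Thu: in 06:12→06:12, out 16:47→16:48; 10 h 36 min − 10 min = 10 h 26 min
Total credited: 25 h 38 min.

25.63 hours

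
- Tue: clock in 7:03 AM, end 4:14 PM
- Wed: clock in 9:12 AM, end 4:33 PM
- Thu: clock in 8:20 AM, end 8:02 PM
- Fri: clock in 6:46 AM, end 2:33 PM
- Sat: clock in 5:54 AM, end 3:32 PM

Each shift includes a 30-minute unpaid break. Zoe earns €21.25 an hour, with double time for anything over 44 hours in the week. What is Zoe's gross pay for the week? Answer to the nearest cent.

Tue: 7:03 AM–4:14 PM = 9 h 11 min; less 30 min break → 8 h 41 min
Wed: 9:12 AM–4:33 PM = 7 h 21 min; less 30 min break → 6 h 51 min
Thu: 8:20 AM–8:02 PM = 11 h 42 min; less 30 min break → 11 h 12 min
Fri: 6:46 AM–2:33 PM = 7 h 47 min; less 30 min break → 7 h 17 min
Sat: 5:54 AM–3:32 PM = 9 h 38 min; less 30 min break → 9 h 8 min
Total worked: 43 h 9 min = 2589 min.
Regular 43 h 9 min = 2589 min at €21.25/h; overtime 0 h 0 min = 0 min at €42.50/h.
Pay = (2589 × €21.25 + 0 × €42.50) ÷ 60 = €916.94.

€916.94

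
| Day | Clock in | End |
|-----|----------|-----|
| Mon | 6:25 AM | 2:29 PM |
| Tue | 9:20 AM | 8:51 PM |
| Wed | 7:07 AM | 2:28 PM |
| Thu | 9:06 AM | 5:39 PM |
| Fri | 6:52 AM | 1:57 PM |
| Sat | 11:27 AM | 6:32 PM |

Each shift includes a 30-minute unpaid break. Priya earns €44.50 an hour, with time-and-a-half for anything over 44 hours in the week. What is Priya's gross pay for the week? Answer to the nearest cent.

Mon: 6:25 AM–2:29 PM = 8 h 4 min; less 30 min break → 7 h 34 min
Tue: 9:20 AM–8:51 PM = 11 h 31 min; less 30 min break → 11 h 1 min
Wed: 7:07 AM–2:28 PM = 7 h 21 min; less 30 min break → 6 h 51 min
Thu: 9:06 AM–5:39 PM = 8 h 33 min; less 30 min break → 8 h 3 min
Fri: 6:52 AM–1:57 PM = 7 h 5 min; less 30 min break → 6 h 35 min
Sat: 11:27 AM–6:32 PM = 7 h 5 min; less 30 min break → 6 h 35 min
Total worked: 46 h 39 min = 2799 min.
Regular 44 h 0 min = 2640 min at €44.50/h; overtime 2 h 39 min = 159 min at €66.75/h.
Pay = (2640 × €44.50 + 159 × €66.75) ÷ 60 = €2134.89.

€2134.89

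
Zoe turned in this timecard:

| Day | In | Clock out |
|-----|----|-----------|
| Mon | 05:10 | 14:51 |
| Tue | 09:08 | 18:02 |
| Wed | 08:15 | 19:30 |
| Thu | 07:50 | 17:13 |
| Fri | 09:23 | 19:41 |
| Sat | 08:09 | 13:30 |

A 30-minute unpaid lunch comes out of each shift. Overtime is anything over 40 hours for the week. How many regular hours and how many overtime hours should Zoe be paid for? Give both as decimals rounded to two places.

Mon: 05:10–14:51 = 9 h 41 min; less 30 min break → 9 h 11 min
Tue: 09:08–18:02 = 8 h 54 min; less 30 min break → 8 h 24 min
Wed: 08:15–19:30 = 11 h 15 min; less 30 min break → 10 h 45 min
Thu: 07:50–17:13 = 9 h 23 min; less 30 min break → 8 h 53 min
Fri: 09:23–19:41 = 10 h 18 min; less 30 min break → 9 h 48 min
Sat: 08:09–13:30 = 5 h 21 min; less 30 min break → 4 h 51 min
Total worked: 51 h 52 min = 51.87 h.
Threshold 40 h → overtime 11 h 52 min, regular 40 h 0 min.

Regular 40.00 hours, overtime 11.87 hours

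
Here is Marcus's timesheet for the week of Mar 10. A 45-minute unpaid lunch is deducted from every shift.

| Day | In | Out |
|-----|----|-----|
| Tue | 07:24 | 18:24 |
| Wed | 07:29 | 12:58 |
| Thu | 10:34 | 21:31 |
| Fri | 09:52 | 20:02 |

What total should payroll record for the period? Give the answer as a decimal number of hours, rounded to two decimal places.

34.60 hours

Tue: 07:24–18:24 = 11 h 0 min; less 45 min break → 10 h 15 min
Wed: 07:29–12:58 = 5 h 29 min; less 45 min break → 4 h 44 min
Thu: 10:34–21:31 = 10 h 57 min; less 45 min break → 10 h 12 min
Fri: 09:52–20:02 = 10 h 10 min; less 45 min break → 9 h 25 min
Total: 10 h 15 min + 4 h 44 min + 10 h 12 min + 9 h 25 min = 34 h 36 min.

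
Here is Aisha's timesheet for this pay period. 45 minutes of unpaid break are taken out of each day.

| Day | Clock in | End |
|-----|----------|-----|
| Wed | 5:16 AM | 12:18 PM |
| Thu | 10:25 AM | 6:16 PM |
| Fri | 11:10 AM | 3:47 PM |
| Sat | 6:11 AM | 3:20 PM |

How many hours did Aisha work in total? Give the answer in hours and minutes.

25 h 39 min

Wed: 5:16 AM–12:18 PM = 7 h 2 min; less 45 min break → 6 h 17 min
Thu: 10:25 AM–6:16 PM = 7 h 51 min; less 45 min break → 7 h 6 min
Fri: 11:10 AM–3:47 PM = 4 h 37 min; less 45 min break → 3 h 52 min
Sat: 6:11 AM–3:20 PM = 9 h 9 min; less 45 min break → 8 h 24 min
Total: 6 h 17 min + 7 h 6 min + 3 h 52 min + 8 h 24 min = 25 h 39 min.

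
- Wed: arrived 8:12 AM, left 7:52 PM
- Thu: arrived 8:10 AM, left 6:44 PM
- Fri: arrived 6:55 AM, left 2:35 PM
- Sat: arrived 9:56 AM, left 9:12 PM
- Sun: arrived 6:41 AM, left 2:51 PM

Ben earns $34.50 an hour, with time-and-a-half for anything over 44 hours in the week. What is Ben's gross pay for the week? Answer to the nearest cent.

$1794.00

Wed: 8:12 AM–7:52 PM = 11 h 40 min
Thu: 8:10 AM–6:44 PM = 10 h 34 min
Fri: 6:55 AM–2:35 PM = 7 h 40 min
Sat: 9:56 AM–9:12 PM = 11 h 16 min
Sun: 6:41 AM–2:51 PM = 8 h 10 min
Total worked: 49 h 20 min = 2960 min.
Regular 44 h 0 min = 2640 min at $34.50/h; overtime 5 h 20 min = 320 min at $51.75/h.
Pay = (2640 × $34.50 + 320 × $51.75) ÷ 60 = $1794.00.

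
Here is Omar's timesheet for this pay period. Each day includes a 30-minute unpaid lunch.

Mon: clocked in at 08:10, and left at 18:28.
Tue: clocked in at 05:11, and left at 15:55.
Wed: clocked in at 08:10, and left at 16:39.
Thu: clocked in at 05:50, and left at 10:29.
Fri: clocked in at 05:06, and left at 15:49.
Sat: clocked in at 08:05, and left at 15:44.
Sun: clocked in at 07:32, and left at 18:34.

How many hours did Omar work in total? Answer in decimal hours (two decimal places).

Mon: 08:10–18:28 = 10 h 18 min; less 30 min break → 9 h 48 min
Tue: 05:11–15:55 = 10 h 44 min; less 30 min break → 10 h 14 min
Wed: 08:10–16:39 = 8 h 29 min; less 30 min break → 7 h 59 min
Thu: 05:50–10:29 = 4 h 39 min; less 30 min break → 4 h 9 min
Fri: 05:06–15:49 = 10 h 43 min; less 30 min break → 10 h 13 min
Sat: 08:05–15:44 = 7 h 39 min; less 30 min break → 7 h 9 min
Sun: 07:32–18:34 = 11 h 2 min; less 30 min break → 10 h 32 min
Total: 9 h 48 min + 10 h 14 min + 7 h 59 min + 4 h 9 min + 10 h 13 min + 7 h 9 min + 10 h 32 min = 60 h 4 min.

60.07 hours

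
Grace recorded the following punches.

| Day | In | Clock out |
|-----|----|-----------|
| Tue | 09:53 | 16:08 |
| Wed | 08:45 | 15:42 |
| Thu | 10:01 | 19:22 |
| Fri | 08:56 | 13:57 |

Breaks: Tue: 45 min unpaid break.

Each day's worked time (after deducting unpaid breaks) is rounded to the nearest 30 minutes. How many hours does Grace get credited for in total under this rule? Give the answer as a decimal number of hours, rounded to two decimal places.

27.00 hours

Tue: 09:53–16:08 = 6 h 15 min − 45 min = 5 h 30 min → rounds to 5 h 30 min
Wed: 08:45–15:42 = 6 h 57 min → rounds to 7 h 0 min
Thu: 10:01–19:22 = 9 h 21 min → rounds to 9 h 30 min
Fri: 08:56–13:57 = 5 h 1 min → rounds to 5 h 0 min
Total credited: 27 h 0 min.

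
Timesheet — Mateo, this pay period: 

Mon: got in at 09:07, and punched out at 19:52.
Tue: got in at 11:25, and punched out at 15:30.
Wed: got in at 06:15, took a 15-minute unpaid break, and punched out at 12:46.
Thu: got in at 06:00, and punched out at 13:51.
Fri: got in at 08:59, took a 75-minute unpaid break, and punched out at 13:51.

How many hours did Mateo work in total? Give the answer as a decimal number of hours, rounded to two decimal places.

32.57 hours

Mon: 09:07–19:52 = 10 h 45 min
Tue: 11:25–15:30 = 4 h 5 min
Wed: 06:15–12:46 = 6 h 31 min; less 15 min break → 6 h 16 min
Thu: 06:00–13:51 = 7 h 51 min
Fri: 08:59–13:51 = 4 h 52 min; less 75 min break → 3 h 37 min
Total: 10 h 45 min + 4 h 5 min + 6 h 16 min + 7 h 51 min + 3 h 37 min = 32 h 34 min.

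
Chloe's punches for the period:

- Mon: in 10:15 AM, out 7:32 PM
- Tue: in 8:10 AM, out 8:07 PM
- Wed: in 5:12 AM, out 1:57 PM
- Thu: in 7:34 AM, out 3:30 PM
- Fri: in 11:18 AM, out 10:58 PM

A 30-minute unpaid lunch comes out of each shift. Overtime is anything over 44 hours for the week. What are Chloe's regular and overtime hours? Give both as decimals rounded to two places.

Mon: 10:15 AM–7:32 PM = 9 h 17 min; less 30 min break → 8 h 47 min
Tue: 8:10 AM–8:07 PM = 11 h 57 min; less 30 min break → 11 h 27 min
Wed: 5:12 AM–1:57 PM = 8 h 45 min; less 30 min break → 8 h 15 min
Thu: 7:34 AM–3:30 PM = 7 h 56 min; less 30 min break → 7 h 26 min
Fri: 11:18 AM–10:58 PM = 11 h 40 min; less 30 min break → 11 h 10 min
Total worked: 47 h 5 min = 47.08 h.
Threshold 44 h → overtime 3 h 5 min, regular 44 h 0 min.

Regular 44.00 hours, overtime 3.08 hours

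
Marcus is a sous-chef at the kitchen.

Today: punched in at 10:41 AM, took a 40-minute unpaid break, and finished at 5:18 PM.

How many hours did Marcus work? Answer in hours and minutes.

Today: 10:41 AM–5:18 PM = 6 h 37 min; less 40 min break → 5 h 57 min

5 h 57 min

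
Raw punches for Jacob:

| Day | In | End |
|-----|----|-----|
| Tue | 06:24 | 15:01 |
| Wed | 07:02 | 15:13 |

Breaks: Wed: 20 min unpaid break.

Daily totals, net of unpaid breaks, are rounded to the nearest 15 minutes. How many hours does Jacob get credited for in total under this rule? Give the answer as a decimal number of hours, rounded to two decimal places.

16.25 hours

Tue: 06:24–15:01 = 8 h 37 min → rounds to 8 h 30 min
Wed: 07:02–15:13 = 8 h 11 min − 20 min = 7 h 51 min → rounds to 7 h 45 min
Total credited: 16 h 15 min.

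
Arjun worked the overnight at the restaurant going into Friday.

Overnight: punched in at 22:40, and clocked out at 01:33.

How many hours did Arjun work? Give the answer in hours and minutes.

2 h 53 min

Overnight: 22:40 → midnight = 1 h 20 min; midnight → 01:33 = 1 h 33 min; span 2 h 53 min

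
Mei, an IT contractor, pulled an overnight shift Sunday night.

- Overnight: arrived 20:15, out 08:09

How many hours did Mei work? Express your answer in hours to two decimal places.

11.90 hours

Overnight: 20:15 → midnight = 3 h 45 min; midnight → 08:09 = 8 h 9 min; span 11 h 54 min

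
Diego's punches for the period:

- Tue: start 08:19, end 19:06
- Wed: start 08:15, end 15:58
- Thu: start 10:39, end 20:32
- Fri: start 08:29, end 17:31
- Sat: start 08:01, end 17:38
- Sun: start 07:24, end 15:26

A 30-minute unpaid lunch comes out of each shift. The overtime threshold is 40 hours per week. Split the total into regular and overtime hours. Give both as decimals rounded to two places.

Regular 40.00 hours, overtime 12.07 hours

Tue: 08:19–19:06 = 10 h 47 min; less 30 min break → 10 h 17 min
Wed: 08:15–15:58 = 7 h 43 min; less 30 min break → 7 h 13 min
Thu: 10:39–20:32 = 9 h 53 min; less 30 min break → 9 h 23 min
Fri: 08:29–17:31 = 9 h 2 min; less 30 min break → 8 h 32 min
Sat: 08:01–17:38 = 9 h 37 min; less 30 min break → 9 h 7 min
Sun: 07:24–15:26 = 8 h 2 min; less 30 min break → 7 h 32 min
Total worked: 52 h 4 min = 52.07 h.
Threshold 40 h → overtime 12 h 4 min, regular 40 h 0 min.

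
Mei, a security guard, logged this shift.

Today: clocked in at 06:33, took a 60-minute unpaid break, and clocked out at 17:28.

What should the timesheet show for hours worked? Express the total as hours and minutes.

9 h 55 min

Today: 06:33–17:28 = 10 h 55 min; less 60 min break → 9 h 55 min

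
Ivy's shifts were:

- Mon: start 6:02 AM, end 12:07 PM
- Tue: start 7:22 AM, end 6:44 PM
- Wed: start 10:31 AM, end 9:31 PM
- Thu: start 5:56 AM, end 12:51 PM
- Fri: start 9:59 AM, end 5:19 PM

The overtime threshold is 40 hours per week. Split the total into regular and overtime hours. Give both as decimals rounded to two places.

Mon: 6:02 AM–12:07 PM = 6 h 5 min
Tue: 7:22 AM–6:44 PM = 11 h 22 min
Wed: 10:31 AM–9:31 PM = 11 h 0 min
Thu: 5:56 AM–12:51 PM = 6 h 55 min
Fri: 9:59 AM–5:19 PM = 7 h 20 min
Total worked: 42 h 42 min = 42.70 h.
Threshold 40 h → overtime 2 h 42 min, regular 40 h 0 min.

Regular 40.00 hours, overtime 2.70 hours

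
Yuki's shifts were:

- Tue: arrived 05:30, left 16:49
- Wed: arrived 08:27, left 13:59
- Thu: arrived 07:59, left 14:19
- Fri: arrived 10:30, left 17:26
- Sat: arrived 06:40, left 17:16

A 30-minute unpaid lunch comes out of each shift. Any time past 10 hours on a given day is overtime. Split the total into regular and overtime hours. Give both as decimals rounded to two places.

Regular 37.30 hours, overtime 0.92 hours

Tue: 05:30–16:49 = 11 h 19 min; less 30 min break → 10 h 49 min
Wed: 08:27–13:59 = 5 h 32 min; less 30 min break → 5 h 2 min
Thu: 07:59–14:19 = 6 h 20 min; less 30 min break → 5 h 50 min
Fri: 10:30–17:26 = 6 h 56 min; less 30 min break → 6 h 26 min
Sat: 06:40–17:16 = 10 h 36 min; less 30 min break → 10 h 6 min
Tue reg 10 h 0 min / OT 0 h 49 min; Wed reg 5 h 2 min / OT 0 h 0 min; Thu reg 5 h 50 min / OT 0 h 0 min; Fri reg 6 h 26 min / OT 0 h 0 min; Sat reg 10 h 0 min / OT 0 h 6 min.
Totals: regular 37 h 18 min, overtime 0 h 55 min.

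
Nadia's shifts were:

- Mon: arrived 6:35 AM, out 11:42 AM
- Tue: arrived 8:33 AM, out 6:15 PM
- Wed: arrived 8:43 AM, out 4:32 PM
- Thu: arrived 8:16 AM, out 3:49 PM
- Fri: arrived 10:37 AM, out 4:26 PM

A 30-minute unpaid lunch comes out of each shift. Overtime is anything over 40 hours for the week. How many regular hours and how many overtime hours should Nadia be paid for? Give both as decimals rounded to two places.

Regular 33.50 hours, overtime 0.00 hours

Mon: 6:35 AM–11:42 AM = 5 h 7 min; less 30 min break → 4 h 37 min
Tue: 8:33 AM–6:15 PM = 9 h 42 min; less 30 min break → 9 h 12 min
Wed: 8:43 AM–4:32 PM = 7 h 49 min; less 30 min break → 7 h 19 min
Thu: 8:16 AM–3:49 PM = 7 h 33 min; less 30 min break → 7 h 3 min
Fri: 10:37 AM–4:26 PM = 5 h 49 min; less 30 min break → 5 h 19 min
Total worked: 33 h 30 min = 33.50 h.
Threshold 40 h → overtime 0 h 0 min, regular 33 h 30 min.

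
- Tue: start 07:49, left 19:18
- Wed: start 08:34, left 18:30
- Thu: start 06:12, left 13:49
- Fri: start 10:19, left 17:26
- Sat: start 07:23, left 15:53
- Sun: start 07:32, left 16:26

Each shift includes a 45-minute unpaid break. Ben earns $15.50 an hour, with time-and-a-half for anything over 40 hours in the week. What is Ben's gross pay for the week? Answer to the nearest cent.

$830.41

Tue: 07:49–19:18 = 11 h 29 min; less 45 min break → 10 h 44 min
Wed: 08:34–18:30 = 9 h 56 min; less 45 min break → 9 h 11 min
Thu: 06:12–13:49 = 7 h 37 min; less 45 min break → 6 h 52 min
Fri: 10:19–17:26 = 7 h 7 min; less 45 min break → 6 h 22 min
Sat: 07:23–15:53 = 8 h 30 min; less 45 min break → 7 h 45 min
Sun: 07:32–16:26 = 8 h 54 min; less 45 min break → 8 h 9 min
Total worked: 49 h 3 min = 2943 min.
Regular 40 h 0 min = 2400 min at $15.50/h; overtime 9 h 3 min = 543 min at $23.25/h.
Pay = (2400 × $15.50 + 543 × $23.25) ÷ 60 = $830.41.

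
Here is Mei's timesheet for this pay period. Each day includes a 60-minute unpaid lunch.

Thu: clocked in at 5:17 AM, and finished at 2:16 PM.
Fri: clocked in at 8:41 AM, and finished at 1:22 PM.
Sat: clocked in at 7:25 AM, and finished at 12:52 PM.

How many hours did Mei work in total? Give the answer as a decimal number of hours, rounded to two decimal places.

Thu: 5:17 AM–2:16 PM = 8 h 59 min; less 60 min break → 7 h 59 min
Fri: 8:41 AM–1:22 PM = 4 h 41 min; less 60 min break → 3 h 41 min
Sat: 7:25 AM–12:52 PM = 5 h 27 min; less 60 min break → 4 h 27 min
Total: 7 h 59 min + 3 h 41 min + 4 h 27 min = 16 h 7 min.

16.12 hours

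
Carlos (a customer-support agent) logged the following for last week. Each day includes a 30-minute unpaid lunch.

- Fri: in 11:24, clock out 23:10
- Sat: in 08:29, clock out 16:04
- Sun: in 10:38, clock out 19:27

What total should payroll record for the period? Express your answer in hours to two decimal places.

26.67 hours

Fri: 11:24–23:10 = 11 h 46 min; less 30 min break → 11 h 16 min
Sat: 08:29–16:04 = 7 h 35 min; less 30 min break → 7 h 5 min
Sun: 10:38–19:27 = 8 h 49 min; less 30 min break → 8 h 19 min
Total: 11 h 16 min + 7 h 5 min + 8 h 19 min = 26 h 40 min.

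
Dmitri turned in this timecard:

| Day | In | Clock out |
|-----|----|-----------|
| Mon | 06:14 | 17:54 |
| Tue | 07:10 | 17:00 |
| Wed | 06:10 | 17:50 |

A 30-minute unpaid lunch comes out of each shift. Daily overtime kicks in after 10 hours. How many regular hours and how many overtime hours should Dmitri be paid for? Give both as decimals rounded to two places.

Mon: 06:14–17:54 = 11 h 40 min; less 30 min break → 11 h 10 min
Tue: 07:10–17:00 = 9 h 50 min; less 30 min break → 9 h 20 min
Wed: 06:10–17:50 = 11 h 40 min; less 30 min break → 11 h 10 min
Mon reg 10 h 0 min / OT 1 h 10 min; Tue reg 9 h 20 min / OT 0 h 0 min; Wed reg 10 h 0 min / OT 1 h 10 min.
Totals: regular 29 h 20 min, overtime 2 h 20 min.

Regular 29.33 hours, overtime 2.33 hours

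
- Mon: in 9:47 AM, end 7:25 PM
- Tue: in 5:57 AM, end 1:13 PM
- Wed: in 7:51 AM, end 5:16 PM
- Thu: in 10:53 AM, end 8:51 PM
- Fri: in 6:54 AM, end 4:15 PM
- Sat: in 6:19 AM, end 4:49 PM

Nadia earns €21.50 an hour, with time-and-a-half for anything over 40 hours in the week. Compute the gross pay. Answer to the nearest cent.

Mon: 9:47 AM–7:25 PM = 9 h 38 min
Tue: 5:57 AM–1:13 PM = 7 h 16 min
Wed: 7:51 AM–5:16 PM = 9 h 25 min
Thu: 10:53 AM–8:51 PM = 9 h 58 min
Fri: 6:54 AM–4:15 PM = 9 h 21 min
Sat: 6:19 AM–4:49 PM = 10 h 30 min
Total worked: 56 h 8 min = 3368 min.
Regular 40 h 0 min = 2400 min at €21.50/h; overtime 16 h 8 min = 968 min at €32.25/h.
Pay = (2400 × €21.50 + 968 × €32.25) ÷ 60 = €1380.30.

€1380.30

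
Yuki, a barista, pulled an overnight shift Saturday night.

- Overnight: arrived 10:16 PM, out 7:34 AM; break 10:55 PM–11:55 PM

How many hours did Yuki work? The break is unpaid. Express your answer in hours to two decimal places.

Overnight: 10:16 PM → midnight = 1 h 44 min; midnight → 7:34 AM = 7 h 34 min; span 9 h 18 min; less 60 min break → 8 h 18 min

8.30 hours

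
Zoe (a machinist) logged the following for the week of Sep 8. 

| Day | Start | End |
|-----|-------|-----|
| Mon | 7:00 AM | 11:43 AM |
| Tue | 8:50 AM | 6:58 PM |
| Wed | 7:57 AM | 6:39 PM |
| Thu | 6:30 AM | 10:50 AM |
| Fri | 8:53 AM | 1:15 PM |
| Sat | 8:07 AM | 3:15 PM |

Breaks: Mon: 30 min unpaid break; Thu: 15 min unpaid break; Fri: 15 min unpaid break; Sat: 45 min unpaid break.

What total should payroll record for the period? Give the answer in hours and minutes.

39 h 38 min

Mon: 7:00 AM–11:43 AM = 4 h 43 min; less 30 min break → 4 h 13 min
Tue: 8:50 AM–6:58 PM = 10 h 8 min
Wed: 7:57 AM–6:39 PM = 10 h 42 min
Thu: 6:30 AM–10:50 AM = 4 h 20 min; less 15 min break → 4 h 5 min
Fri: 8:53 AM–1:15 PM = 4 h 22 min; less 15 min break → 4 h 7 min
Sat: 8:07 AM–3:15 PM = 7 h 8 min; less 45 min break → 6 h 23 min
Total: 4 h 13 min + 10 h 8 min + 10 h 42 min + 4 h 5 min + 4 h 7 min + 6 h 23 min = 39 h 38 min.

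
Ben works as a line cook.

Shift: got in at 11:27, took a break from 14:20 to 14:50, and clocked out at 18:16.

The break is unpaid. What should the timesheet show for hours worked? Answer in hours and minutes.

Shift: 11:27–18:16 = 6 h 49 min; less 30 min break → 6 h 19 min

6 h 19 min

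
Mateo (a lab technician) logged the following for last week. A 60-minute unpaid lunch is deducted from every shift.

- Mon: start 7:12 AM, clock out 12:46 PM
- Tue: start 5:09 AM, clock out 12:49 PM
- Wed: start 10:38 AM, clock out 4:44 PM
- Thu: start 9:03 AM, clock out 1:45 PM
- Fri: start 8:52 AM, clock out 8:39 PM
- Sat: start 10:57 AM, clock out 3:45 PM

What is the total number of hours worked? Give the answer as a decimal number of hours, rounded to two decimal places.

34.62 hours

Mon: 7:12 AM–12:46 PM = 5 h 34 min; less 60 min break → 4 h 34 min
Tue: 5:09 AM–12:49 PM = 7 h 40 min; less 60 min break → 6 h 40 min
Wed: 10:38 AM–4:44 PM = 6 h 6 min; less 60 min break → 5 h 6 min
Thu: 9:03 AM–1:45 PM = 4 h 42 min; less 60 min break → 3 h 42 min
Fri: 8:52 AM–8:39 PM = 11 h 47 min; less 60 min break → 10 h 47 min
Sat: 10:57 AM–3:45 PM = 4 h 48 min; less 60 min break → 3 h 48 min
Total: 4 h 34 min + 6 h 40 min + 5 h 6 min + 3 h 42 min + 10 h 47 min + 3 h 48 min = 34 h 37 min.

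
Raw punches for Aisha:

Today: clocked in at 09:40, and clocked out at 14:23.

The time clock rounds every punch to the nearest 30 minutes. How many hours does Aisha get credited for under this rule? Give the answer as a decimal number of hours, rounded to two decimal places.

5.00 hours

Today: in 09:40→09:30, out 14:23→14:30; 5 h 0 min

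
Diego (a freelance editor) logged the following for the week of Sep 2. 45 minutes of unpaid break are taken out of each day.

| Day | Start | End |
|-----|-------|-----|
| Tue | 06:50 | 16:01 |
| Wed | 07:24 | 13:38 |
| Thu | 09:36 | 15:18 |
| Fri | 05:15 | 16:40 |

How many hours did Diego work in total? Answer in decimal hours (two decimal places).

29.53 hours

Tue: 06:50–16:01 = 9 h 11 min; less 45 min break → 8 h 26 min
Wed: 07:24–13:38 = 6 h 14 min; less 45 min break → 5 h 29 min
Thu: 09:36–15:18 = 5 h 42 min; less 45 min break → 4 h 57 min
Fri: 05:15–16:40 = 11 h 25 min; less 45 min break → 10 h 40 min
Total: 8 h 26 min + 5 h 29 min + 4 h 57 min + 10 h 40 min = 29 h 32 min.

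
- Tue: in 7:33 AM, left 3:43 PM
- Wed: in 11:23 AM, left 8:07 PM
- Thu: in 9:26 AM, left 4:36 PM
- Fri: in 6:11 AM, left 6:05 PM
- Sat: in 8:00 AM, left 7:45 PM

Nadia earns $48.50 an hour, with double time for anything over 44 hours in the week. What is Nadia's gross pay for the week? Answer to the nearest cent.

Tue: 7:33 AM–3:43 PM = 8 h 10 min
Wed: 11:23 AM–8:07 PM = 8 h 44 min
Thu: 9:26 AM–4:36 PM = 7 h 10 min
Fri: 6:11 AM–6:05 PM = 11 h 54 min
Sat: 8:00 AM–7:45 PM = 11 h 45 min
Total worked: 47 h 43 min = 2863 min.
Regular 44 h 0 min = 2640 min at $48.50/h; overtime 3 h 43 min = 223 min at $97.00/h.
Pay = (2640 × $48.50 + 223 × $97.00) ÷ 60 = $2494.52.

$2494.52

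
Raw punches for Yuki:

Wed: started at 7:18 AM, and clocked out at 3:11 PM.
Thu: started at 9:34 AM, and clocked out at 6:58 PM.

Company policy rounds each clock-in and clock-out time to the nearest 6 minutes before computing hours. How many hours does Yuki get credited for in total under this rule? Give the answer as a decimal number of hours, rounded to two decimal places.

17.30 hours

Wed: in 7:18 AM→7:18 AM, out 3:11 PM→3:12 PM; 7 h 54 min
Thu: in 9:34 AM→9:36 AM, out 6:58 PM→7:00 PM; 9 h 24 min
Total credited: 17 h 18 min.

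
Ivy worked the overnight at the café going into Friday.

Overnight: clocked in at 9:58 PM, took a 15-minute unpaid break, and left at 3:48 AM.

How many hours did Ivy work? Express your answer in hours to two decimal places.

Overnight: 9:58 PM → midnight = 2 h 2 min; midnight → 3:48 AM = 3 h 48 min; span 5 h 50 min; less 15 min break → 5 h 35 min

5.58 hours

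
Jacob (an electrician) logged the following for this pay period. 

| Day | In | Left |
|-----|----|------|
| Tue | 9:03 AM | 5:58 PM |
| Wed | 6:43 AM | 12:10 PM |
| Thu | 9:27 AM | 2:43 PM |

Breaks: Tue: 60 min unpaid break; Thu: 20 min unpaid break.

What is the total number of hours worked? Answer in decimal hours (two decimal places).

18.30 hours

Tue: 9:03 AM–5:58 PM = 8 h 55 min; less 60 min break → 7 h 55 min
Wed: 6:43 AM–12:10 PM = 5 h 27 min
Thu: 9:27 AM–2:43 PM = 5 h 16 min; less 20 min break → 4 h 56 min
Total: 7 h 55 min + 5 h 27 min + 4 h 56 min = 18 h 18 min.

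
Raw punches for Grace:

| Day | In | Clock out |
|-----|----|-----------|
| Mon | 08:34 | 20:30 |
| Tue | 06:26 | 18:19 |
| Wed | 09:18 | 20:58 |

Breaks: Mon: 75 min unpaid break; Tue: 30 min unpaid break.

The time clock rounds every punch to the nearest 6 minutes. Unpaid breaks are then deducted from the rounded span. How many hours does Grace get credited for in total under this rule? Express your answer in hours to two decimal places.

33.75 hours

Mon: in 08:34→08:36, out 20:30→20:30; 11 h 54 min − 75 min = 10 h 39 min
Tue: in 06:26→06:24, out 18:19→18:18; 11 h 54 min − 30 min = 11 h 24 min
Wed: in 09:18→09:18, out 20:58→21:00; 11 h 42 min
Total credited: 33 h 45 min.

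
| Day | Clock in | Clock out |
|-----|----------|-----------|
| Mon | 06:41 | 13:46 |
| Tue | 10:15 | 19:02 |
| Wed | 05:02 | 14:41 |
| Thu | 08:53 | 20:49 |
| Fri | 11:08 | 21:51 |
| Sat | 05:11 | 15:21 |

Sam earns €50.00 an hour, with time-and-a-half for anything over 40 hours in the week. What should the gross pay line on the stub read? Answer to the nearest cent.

€3375.00

Mon: 06:41–13:46 = 7 h 5 min
Tue: 10:15–19:02 = 8 h 47 min
Wed: 05:02–14:41 = 9 h 39 min
Thu: 08:53–20:49 = 11 h 56 min
Fri: 11:08–21:51 = 10 h 43 min
Sat: 05:11–15:21 = 10 h 10 min
Total worked: 58 h 20 min = 3500 min.
Regular 40 h 0 min = 2400 min at €50.00/h; overtime 18 h 20 min = 1100 min at €75.00/h.
Pay = (2400 × €50.00 + 1100 × €75.00) ÷ 60 = €3375.00.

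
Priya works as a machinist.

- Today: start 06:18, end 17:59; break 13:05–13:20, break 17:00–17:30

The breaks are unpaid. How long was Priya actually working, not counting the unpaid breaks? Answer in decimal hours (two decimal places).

10.93 hours

Today: 06:18–17:59 = 11 h 41 min; less 45 min break → 10 h 56 min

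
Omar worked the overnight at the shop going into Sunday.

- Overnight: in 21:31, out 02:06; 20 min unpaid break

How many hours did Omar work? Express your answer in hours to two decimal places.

Overnight: 21:31 → midnight = 2 h 29 min; midnight → 02:06 = 2 h 6 min; span 4 h 35 min; less 20 min break → 4 h 15 min

4.25 hours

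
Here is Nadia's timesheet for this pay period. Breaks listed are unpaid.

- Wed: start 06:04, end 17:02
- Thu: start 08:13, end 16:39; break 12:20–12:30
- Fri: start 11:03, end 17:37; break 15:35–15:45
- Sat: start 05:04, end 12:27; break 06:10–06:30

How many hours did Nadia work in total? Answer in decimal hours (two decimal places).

32.68 hours

Wed: 06:04–17:02 = 10 h 58 min
Thu: 08:13–16:39 = 8 h 26 min; less 10 min break → 8 h 16 min
Fri: 11:03–17:37 = 6 h 34 min; less 10 min break → 6 h 24 min
Sat: 05:04–12:27 = 7 h 23 min; less 20 min break → 7 h 3 min
Total: 10 h 58 min + 8 h 16 min + 6 h 24 min + 7 h 3 min = 32 h 41 min.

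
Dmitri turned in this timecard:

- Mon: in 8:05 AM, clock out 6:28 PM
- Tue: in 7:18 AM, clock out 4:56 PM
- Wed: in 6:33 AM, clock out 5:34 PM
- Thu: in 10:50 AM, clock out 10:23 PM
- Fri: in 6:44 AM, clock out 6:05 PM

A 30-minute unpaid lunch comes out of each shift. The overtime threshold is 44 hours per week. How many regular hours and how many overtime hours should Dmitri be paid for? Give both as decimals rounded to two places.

Mon: 8:05 AM–6:28 PM = 10 h 23 min; less 30 min break → 9 h 53 min
Tue: 7:18 AM–4:56 PM = 9 h 38 min; less 30 min break → 9 h 8 min
Wed: 6:33 AM–5:34 PM = 11 h 1 min; less 30 min break → 10 h 31 min
Thu: 10:50 AM–10:23 PM = 11 h 33 min; less 30 min break → 11 h 3 min
Fri: 6:44 AM–6:05 PM = 11 h 21 min; less 30 min break → 10 h 51 min
Total worked: 51 h 26 min = 51.43 h.
Threshold 44 h → overtime 7 h 26 min, regular 44 h 0 min.

Regular 44.00 hours, overtime 7.43 hours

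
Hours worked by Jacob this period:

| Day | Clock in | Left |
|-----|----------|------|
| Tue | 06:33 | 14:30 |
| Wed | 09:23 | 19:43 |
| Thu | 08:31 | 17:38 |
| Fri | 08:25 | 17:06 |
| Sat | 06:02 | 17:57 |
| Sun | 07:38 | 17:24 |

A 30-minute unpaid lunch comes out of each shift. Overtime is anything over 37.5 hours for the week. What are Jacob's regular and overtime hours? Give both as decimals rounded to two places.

Tue: 06:33–14:30 = 7 h 57 min; less 30 min break → 7 h 27 min
Wed: 09:23–19:43 = 10 h 20 min; less 30 min break → 9 h 50 min
Thu: 08:31–17:38 = 9 h 7 min; less 30 min break → 8 h 37 min
Fri: 08:25–17:06 = 8 h 41 min; less 30 min break → 8 h 11 min
Sat: 06:02–17:57 = 11 h 55 min; less 30 min break → 11 h 25 min
Sun: 07:38–17:24 = 9 h 46 min; less 30 min break → 9 h 16 min
Total worked: 54 h 46 min = 54.77 h.
Threshold 37.5 h → overtime 17 h 16 min, regular 37 h 30 min.

Regular 37.50 hours, overtime 17.27 hours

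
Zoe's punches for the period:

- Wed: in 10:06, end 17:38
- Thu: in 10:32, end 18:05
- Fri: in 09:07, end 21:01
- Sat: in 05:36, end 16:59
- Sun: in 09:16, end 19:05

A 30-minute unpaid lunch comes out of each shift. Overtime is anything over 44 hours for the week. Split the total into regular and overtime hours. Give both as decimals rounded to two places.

Wed: 10:06–17:38 = 7 h 32 min; less 30 min break → 7 h 2 min
Thu: 10:32–18:05 = 7 h 33 min; less 30 min break → 7 h 3 min
Fri: 09:07–21:01 = 11 h 54 min; less 30 min break → 11 h 24 min
Sat: 05:36–16:59 = 11 h 23 min; less 30 min break → 10 h 53 min
Sun: 09:16–19:05 = 9 h 49 min; less 30 min break → 9 h 19 min
Total worked: 45 h 41 min = 45.68 h.
Threshold 44 h → overtime 1 h 41 min, regular 44 h 0 min.

Regular 44.00 hours, overtime 1.68 hours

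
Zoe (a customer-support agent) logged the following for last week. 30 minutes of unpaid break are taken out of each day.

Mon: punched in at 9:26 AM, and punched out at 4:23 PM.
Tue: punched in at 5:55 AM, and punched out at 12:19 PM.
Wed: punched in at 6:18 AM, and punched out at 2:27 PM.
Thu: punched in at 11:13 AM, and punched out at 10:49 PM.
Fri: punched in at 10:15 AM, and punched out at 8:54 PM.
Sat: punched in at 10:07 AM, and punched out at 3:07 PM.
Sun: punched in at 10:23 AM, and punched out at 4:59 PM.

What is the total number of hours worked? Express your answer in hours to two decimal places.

51.85 hours

Mon: 9:26 AM–4:23 PM = 6 h 57 min; less 30 min break → 6 h 27 min
Tue: 5:55 AM–12:19 PM = 6 h 24 min; less 30 min break → 5 h 54 min
Wed: 6:18 AM–2:27 PM = 8 h 9 min; less 30 min break → 7 h 39 min
Thu: 11:13 AM–10:49 PM = 11 h 36 min; less 30 min break → 11 h 6 min
Fri: 10:15 AM–8:54 PM = 10 h 39 min; less 30 min break → 10 h 9 min
Sat: 10:07 AM–3:07 PM = 5 h 0 min; less 30 min break → 4 h 30 min
Sun: 10:23 AM–4:59 PM = 6 h 36 min; less 30 min break → 6 h 6 min
Total: 6 h 27 min + 5 h 54 min + 7 h 39 min + 11 h 6 min + 10 h 9 min + 4 h 30 min + 6 h 6 min = 51 h 51 min.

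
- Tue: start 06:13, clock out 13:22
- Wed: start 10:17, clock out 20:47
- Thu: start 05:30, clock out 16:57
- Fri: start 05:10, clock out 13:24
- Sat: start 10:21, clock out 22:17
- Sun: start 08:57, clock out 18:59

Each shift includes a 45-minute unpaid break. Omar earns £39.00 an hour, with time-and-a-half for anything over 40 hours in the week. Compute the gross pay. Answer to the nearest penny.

£2425.80

Tue: 06:13–13:22 = 7 h 9 min; less 45 min break → 6 h 24 min
Wed: 10:17–20:47 = 10 h 30 min; less 45 min break → 9 h 45 min
Thu: 05:30–16:57 = 11 h 27 min; less 45 min break → 10 h 42 min
Fri: 05:10–13:24 = 8 h 14 min; less 45 min break → 7 h 29 min
Sat: 10:21–22:17 = 11 h 56 min; less 45 min break → 11 h 11 min
Sun: 08:57–18:59 = 10 h 2 min; less 45 min break → 9 h 17 min
Total worked: 54 h 48 min = 3288 min.
Regular 40 h 0 min = 2400 min at £39.00/h; overtime 14 h 48 min = 888 min at £58.50/h.
Pay = (2400 × £39.00 + 888 × £58.50) ÷ 60 = £2425.80.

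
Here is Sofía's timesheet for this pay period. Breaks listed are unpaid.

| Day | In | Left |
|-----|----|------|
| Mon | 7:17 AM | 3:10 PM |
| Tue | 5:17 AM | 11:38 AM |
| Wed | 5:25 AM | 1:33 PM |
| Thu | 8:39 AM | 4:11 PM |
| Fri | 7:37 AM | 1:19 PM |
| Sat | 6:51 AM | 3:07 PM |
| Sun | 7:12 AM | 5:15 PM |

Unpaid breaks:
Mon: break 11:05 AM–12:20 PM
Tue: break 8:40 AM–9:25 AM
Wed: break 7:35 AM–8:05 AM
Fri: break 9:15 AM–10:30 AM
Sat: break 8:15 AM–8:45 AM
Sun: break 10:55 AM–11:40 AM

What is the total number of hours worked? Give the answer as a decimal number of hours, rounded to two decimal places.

Mon: 7:17 AM–3:10 PM = 7 h 53 min; less 75 min break → 6 h 38 min
Tue: 5:17 AM–11:38 AM = 6 h 21 min; less 45 min break → 5 h 36 min
Wed: 5:25 AM–1:33 PM = 8 h 8 min; less 30 min break → 7 h 38 min
Thu: 8:39 AM–4:11 PM = 7 h 32 min
Fri: 7:37 AM–1:19 PM = 5 h 42 min; less 75 min break → 4 h 27 min
Sat: 6:51 AM–3:07 PM = 8 h 16 min; less 30 min break → 7 h 46 min
Sun: 7:12 AM–5:15 PM = 10 h 3 min; less 45 min break → 9 h 18 min
Total: 6 h 38 min + 5 h 36 min + 7 h 38 min + 7 h 32 min + 4 h 27 min + 7 h 46 min + 9 h 18 min = 48 h 55 min.

48.92 hours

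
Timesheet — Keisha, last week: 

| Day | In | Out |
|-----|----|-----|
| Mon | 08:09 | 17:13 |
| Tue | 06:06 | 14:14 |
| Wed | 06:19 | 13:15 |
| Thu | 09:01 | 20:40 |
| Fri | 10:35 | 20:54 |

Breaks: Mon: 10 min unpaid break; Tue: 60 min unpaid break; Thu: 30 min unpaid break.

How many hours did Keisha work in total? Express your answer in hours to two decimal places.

Mon: 08:09–17:13 = 9 h 4 min; less 10 min break → 8 h 54 min
Tue: 06:06–14:14 = 8 h 8 min; less 60 min break → 7 h 8 min
Wed: 06:19–13:15 = 6 h 56 min
Thu: 09:01–20:40 = 11 h 39 min; less 30 min break → 11 h 9 min
Fri: 10:35–20:54 = 10 h 19 min
Total: 8 h 54 min + 7 h 8 min + 6 h 56 min + 11 h 9 min + 10 h 19 min = 44 h 26 min.

44.43 hours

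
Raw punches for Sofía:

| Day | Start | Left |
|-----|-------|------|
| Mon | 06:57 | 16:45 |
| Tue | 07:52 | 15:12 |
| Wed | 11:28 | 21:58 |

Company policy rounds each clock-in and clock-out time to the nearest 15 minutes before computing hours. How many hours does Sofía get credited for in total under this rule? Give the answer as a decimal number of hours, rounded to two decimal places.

Mon: in 06:57→07:00, out 16:45→16:45; 9 h 45 min
Tue: in 07:52→07:45, out 15:12→15:15; 7 h 30 min
Wed: in 11:28→11:30, out 21:58→22:00; 10 h 30 min
Total credited: 27 h 45 min.

27.75 hours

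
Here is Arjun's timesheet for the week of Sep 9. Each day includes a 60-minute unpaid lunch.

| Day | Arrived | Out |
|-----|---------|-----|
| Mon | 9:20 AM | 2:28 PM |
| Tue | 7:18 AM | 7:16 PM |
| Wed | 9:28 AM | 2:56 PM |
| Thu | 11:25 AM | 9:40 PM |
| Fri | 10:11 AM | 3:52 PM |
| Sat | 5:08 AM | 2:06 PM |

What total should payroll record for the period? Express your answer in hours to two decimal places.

Mon: 9:20 AM–2:28 PM = 5 h 8 min; less 60 min break → 4 h 8 min
Tue: 7:18 AM–7:16 PM = 11 h 58 min; less 60 min break → 10 h 58 min
Wed: 9:28 AM–2:56 PM = 5 h 28 min; less 60 min break → 4 h 28 min
Thu: 11:25 AM–9:40 PM = 10 h 15 min; less 60 min break → 9 h 15 min
Fri: 10:11 AM–3:52 PM = 5 h 41 min; less 60 min break → 4 h 41 min
Sat: 5:08 AM–2:06 PM = 8 h 58 min; less 60 min break → 7 h 58 min
Total: 4 h 8 min + 10 h 58 min + 4 h 28 min + 9 h 15 min + 4 h 41 min + 7 h 58 min = 41 h 28 min.

41.47 hours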